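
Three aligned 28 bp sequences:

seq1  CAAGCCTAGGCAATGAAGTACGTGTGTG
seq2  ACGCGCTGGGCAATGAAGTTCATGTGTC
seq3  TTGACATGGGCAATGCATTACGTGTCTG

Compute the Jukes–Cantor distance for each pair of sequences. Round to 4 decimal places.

seq1–seq2: 9/28 sites differ → p ≈ 0.321429, d = −0.75 ln(1 − 0.428572) = 0.419713 ≈ 0.4197.
seq1–seq3: 9/28 sites differ → p ≈ 0.321429, d = −0.75 ln(1 − 0.428572) = 0.419713 ≈ 0.4197.
seq2–seq3: 11/28 sites differ → p ≈ 0.392857, d = −0.75 ln(1 − 0.523809) = 0.556452 ≈ 0.5565.

d(seq1,seq2) = 0.4197, d(seq1,seq3) = 0.4197, d(seq2,seq3) = 0.5565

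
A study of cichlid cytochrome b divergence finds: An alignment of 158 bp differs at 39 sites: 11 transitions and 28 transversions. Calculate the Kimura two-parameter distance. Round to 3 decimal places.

0.300

P = 11/158 ≈ 0.06962 and Q = 28/158 ≈ 0.177215.
Under the Kimura two-parameter model, d = −½ ln(1 − 2P − Q) − ¼ ln(1 − 2Q).
1 − 2P − Q = 0.683545, giving −½ ln(0.683545) = 0.190231.
1 − 2Q = 0.64557, giving −¼ ln(0.64557) = 0.109405.
d = 0.190231 + 0.109405 = 0.299636.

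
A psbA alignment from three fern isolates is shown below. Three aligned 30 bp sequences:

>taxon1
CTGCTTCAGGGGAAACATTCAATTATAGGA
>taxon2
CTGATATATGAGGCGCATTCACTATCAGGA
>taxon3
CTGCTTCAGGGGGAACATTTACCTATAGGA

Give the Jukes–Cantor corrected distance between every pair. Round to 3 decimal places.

taxon1–taxon2: 12/30 sites differ → p = 0.4, d = −0.75 ln(1 − 0.533333) = 0.571605 ≈ 0.572.
taxon1–taxon3: 4/30 sites differ → p ≈ 0.133333, d = −0.75 ln(1 − 0.177777) = 0.146808 ≈ 0.147.
taxon2–taxon3: 12/30 sites differ → p = 0.4, d = −0.75 ln(1 − 0.533333) = 0.571605 ≈ 0.572.

d(taxon1,taxon2) = 0.572, d(taxon1,taxon3) = 0.147, d(taxon2,taxon3) = 0.572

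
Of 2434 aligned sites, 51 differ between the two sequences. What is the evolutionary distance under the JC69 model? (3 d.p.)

0.021

p = 51/2434 ≈ 0.020953.
d = −(3/4) ln(1 − 4p/3) = −0.75 ln(1 − 0.027937) = −0.75 ln(0.972063)
  = −0.75 × (-0.028335) = 0.021251 substitutions/site.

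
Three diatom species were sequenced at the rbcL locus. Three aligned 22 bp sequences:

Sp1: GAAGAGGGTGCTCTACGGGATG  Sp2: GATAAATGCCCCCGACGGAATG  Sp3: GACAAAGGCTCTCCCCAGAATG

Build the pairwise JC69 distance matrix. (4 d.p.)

d(Sp1,Sp2) = 0.5913, d(Sp1,Sp3) = 0.5913, d(Sp2,Sp3) = 0.4141

Sp1–Sp2: 9/22 sites differ → p ≈ 0.409091, d = −0.75 ln(1 − 0.545455) = 0.591344 ≈ 0.5913.
Sp1–Sp3: 9/22 sites differ → p ≈ 0.409091, d = −0.75 ln(1 − 0.545455) = 0.591344 ≈ 0.5913.
Sp2–Sp3: 7/22 sites differ → p ≈ 0.318182, d = −0.75 ln(1 − 0.424243) = 0.414052 ≈ 0.4141.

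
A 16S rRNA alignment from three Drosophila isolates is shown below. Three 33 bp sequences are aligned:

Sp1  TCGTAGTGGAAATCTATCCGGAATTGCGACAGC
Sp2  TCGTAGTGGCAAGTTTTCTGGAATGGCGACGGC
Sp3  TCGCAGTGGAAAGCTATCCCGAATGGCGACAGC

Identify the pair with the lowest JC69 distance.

Sp1 and Sp3

Sp1–Sp2: 7/33 differ, p = 0.212, d = 0.249.
Sp1–Sp3: 4/33 differ, p = 0.121, d = 0.132.
Sp2–Sp3: 7/33 differ, p = 0.212, d = 0.249.
The smallest distance is between Sp1 and Sp3.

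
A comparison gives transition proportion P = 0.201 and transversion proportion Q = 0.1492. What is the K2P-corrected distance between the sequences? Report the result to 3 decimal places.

Under the Kimura two-parameter model, d = −½ ln(1 − 2P − Q) − ¼ ln(1 − 2Q).
1 − 2P − Q = 0.4488, giving −½ ln(0.4488) = 0.400589.
1 − 2Q = 0.7016, giving −¼ ln(0.7016) = 0.088598.
d = 0.400589 + 0.088598 = 0.489187.

0.489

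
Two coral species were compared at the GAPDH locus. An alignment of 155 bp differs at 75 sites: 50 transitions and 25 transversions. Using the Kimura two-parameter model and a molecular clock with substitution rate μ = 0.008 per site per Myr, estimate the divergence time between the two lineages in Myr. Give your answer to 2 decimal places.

P = 50/155 ≈ 0.322581 and Q = 25/155 ≈ 0.16129.
Under the Kimura two-parameter model, d = −½ ln(1 − 2P − Q) − ¼ ln(1 − 2Q).
1 − 2P − Q = 0.193548, giving −½ ln(0.193548) = 0.821115.
1 − 2Q = 0.67742, giving −¼ ln(0.67742) = 0.097366.
d = 0.821115 + 0.097366 = 0.918481.
Under a molecular clock d = 2μt, so t = d/(2μ) = 0.918481 / (2 × 0.008) = 57.41 Myr.

57.41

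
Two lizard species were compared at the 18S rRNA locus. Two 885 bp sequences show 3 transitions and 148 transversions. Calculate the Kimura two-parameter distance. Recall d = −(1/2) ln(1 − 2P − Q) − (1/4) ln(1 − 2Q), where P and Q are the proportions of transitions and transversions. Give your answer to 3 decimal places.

0.197

P = 3/885 ≈ 0.00339 and Q = 148/885 ≈ 0.167232.
Under the Kimura two-parameter model, d = −½ ln(1 − 2P − Q) − ¼ ln(1 − 2Q).
1 − 2P − Q = 0.825988, giving −½ ln(0.825988) = 0.095588.
1 − 2Q = 0.665536, giving −¼ ln(0.665536) = 0.101791.
d = 0.095588 + 0.101791 = 0.197379.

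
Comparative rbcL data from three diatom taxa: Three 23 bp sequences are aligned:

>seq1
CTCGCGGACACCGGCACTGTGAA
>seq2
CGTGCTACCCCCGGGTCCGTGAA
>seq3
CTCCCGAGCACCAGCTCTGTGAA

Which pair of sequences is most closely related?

seq1 and seq3

seq1–seq2: 9/23 differ, p = 0.391, d = 0.553.
seq1–seq3: 5/23 differ, p = 0.217, d = 0.257.
seq2–seq3: 9/23 differ, p = 0.391, d = 0.553.
The smallest distance is between seq1 and seq3.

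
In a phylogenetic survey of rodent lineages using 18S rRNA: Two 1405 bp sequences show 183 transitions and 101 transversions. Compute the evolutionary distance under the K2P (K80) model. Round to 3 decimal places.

P = 183/1405 ≈ 0.130249 and Q = 101/1405 ≈ 0.071886.
Under the Kimura two-parameter model, d = −½ ln(1 − 2P − Q) − ¼ ln(1 − 2Q).
1 − 2P − Q = 0.667616, giving −½ ln(0.667616) = 0.202021.
1 − 2Q = 0.856228, giving −¼ ln(0.856228) = 0.038805.
d = 0.202021 + 0.038805 = 0.240826.

0.241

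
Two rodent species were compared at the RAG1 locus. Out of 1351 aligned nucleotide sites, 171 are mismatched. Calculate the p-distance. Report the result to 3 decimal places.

p = 171/1351 = 0.126572… ≈ 0.127 (to 3 d.p.).

0.127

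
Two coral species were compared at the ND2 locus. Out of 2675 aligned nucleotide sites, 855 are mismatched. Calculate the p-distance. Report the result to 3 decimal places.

p = 855/2675 = 0.319626… ≈ 0.320 (to 3 d.p.).

0.320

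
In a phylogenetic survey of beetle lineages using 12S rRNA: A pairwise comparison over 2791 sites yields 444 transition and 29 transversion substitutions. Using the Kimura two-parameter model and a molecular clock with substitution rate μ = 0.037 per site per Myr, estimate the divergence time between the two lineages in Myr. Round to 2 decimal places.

2.76

P = 444/2791 ≈ 0.159083 and Q = 29/2791 ≈ 0.010391.
Under the Kimura two-parameter model, d = −½ ln(1 − 2P − Q) − ¼ ln(1 − 2Q).
1 − 2P − Q = 0.671443, giving −½ ln(0.671443) = 0.199163.
1 − 2Q = 0.979218, giving −¼ ln(0.979218) = 0.005250.
d = 0.199163 + 0.005250 = 0.204413.
Under a molecular clock d = 2μt, so t = d/(2μ) = 0.204413 / (2 × 0.037) = 2.76 Myr.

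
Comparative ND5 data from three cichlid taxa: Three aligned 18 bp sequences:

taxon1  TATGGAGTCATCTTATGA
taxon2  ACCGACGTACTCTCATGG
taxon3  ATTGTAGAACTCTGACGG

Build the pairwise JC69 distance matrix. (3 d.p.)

d(taxon1,taxon2) = 0.824, d(taxon1,taxon3) = 0.824, d(taxon2,taxon3) = 0.548

taxon1–taxon2: 9/18 sites differ → p = 0.5, d = −0.75 ln(1 − 0.666667) = 0.823960 ≈ 0.824.
taxon1–taxon3: 9/18 sites differ → p = 0.5, d = −0.75 ln(1 − 0.666667) = 0.823960 ≈ 0.824.
taxon2–taxon3: 7/18 sites differ → p ≈ 0.388889, d = −0.75 ln(1 − 0.518519) = 0.548166 ≈ 0.548.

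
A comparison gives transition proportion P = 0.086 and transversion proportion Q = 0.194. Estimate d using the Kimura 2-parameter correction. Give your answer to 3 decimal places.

0.351

Under the Kimura two-parameter model, d = −½ ln(1 − 2P − Q) − ¼ ln(1 − 2Q).
1 − 2P − Q = 0.634, giving −½ ln(0.634) = 0.227853.
1 − 2Q = 0.612, giving −¼ ln(0.612) = 0.122756.
d = 0.227853 + 0.122756 = 0.350609.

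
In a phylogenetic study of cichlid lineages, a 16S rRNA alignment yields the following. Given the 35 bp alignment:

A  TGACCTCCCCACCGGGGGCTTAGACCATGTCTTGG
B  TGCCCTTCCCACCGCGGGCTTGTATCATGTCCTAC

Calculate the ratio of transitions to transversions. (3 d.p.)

1.250

Transitions are A↔G and C↔T; transversions are all other mismatches.
Transitions: 5. Transversions: 4.
R = 5/4 = 1.250.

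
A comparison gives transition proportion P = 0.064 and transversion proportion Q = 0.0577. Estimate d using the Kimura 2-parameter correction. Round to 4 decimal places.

0.1334

Under the Kimura two-parameter model, d = −½ ln(1 − 2P − Q) − ¼ ln(1 − 2Q).
1 − 2P − Q = 0.8143, giving −½ ln(0.8143) = 0.102713.
1 − 2Q = 0.8846, giving −¼ ln(0.8846) = 0.030655.
d = 0.102713 + 0.030655 = 0.133368.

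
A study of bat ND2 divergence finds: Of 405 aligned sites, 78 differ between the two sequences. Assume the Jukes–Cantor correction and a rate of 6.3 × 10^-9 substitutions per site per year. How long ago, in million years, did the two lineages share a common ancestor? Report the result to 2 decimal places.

17.67

p = 78/405 ≈ 0.192593.
d = −(3/4) ln(1 − 4p/3) = −0.75 ln(1 − 0.256791) = −0.75 ln(0.743209)
  = −0.75 × (-0.296778) = 0.222584 substitutions/site.
Under a molecular clock d = 2μt, so t = d/(2μ) = 0.222584 / (2 × 6.3 × 10^-9) = 17.67 million years.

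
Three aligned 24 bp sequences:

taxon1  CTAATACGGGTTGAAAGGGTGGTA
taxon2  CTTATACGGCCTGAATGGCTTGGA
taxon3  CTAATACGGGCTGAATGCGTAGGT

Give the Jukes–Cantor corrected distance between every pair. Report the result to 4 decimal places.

d(taxon1,taxon2) = 0.3694, d(taxon1,taxon3) = 0.3041, d(taxon2,taxon3) = 0.3041

taxon1–taxon2: 7/24 sites differ → p ≈ 0.291667, d = −0.75 ln(1 − 0.388889) = 0.369358 ≈ 0.3694.
taxon1–taxon3: 6/24 sites differ → p = 0.25, d = −0.75 ln(1 − 0.333333) = 0.304098 ≈ 0.3041.
taxon2–taxon3: 6/24 sites differ → p = 0.25, d = −0.75 ln(1 − 0.333333) = 0.304098 ≈ 0.3041.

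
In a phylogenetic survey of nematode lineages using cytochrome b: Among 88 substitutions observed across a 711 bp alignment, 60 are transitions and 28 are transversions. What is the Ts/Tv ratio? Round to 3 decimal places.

2.143

R = 60/28 = 2.142857… ≈ 2.143 (to 3 d.p.).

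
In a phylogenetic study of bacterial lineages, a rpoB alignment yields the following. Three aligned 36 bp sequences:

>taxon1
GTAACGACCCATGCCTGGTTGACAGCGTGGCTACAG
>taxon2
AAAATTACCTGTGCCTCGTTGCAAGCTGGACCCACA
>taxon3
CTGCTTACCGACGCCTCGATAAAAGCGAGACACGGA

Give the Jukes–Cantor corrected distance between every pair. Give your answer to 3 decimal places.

taxon1–taxon2: 17/36 sites differ → p ≈ 0.472222, d = −0.75 ln(1 − 0.629629) = 0.744938 ≈ 0.745.
taxon1–taxon3: 18/36 sites differ → p = 0.5, d = −0.75 ln(1 − 0.666667) = 0.823960 ≈ 0.824.
taxon2–taxon3: 15/36 sites differ → p ≈ 0.416667, d = −0.75 ln(1 − 0.555556) = 0.608198 ≈ 0.608.

d(taxon1,taxon2) = 0.745, d(taxon1,taxon3) = 0.824, d(taxon2,taxon3) = 0.608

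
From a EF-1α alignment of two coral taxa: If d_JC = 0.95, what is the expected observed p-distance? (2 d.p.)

p = (3/4)(1 − e^(−4d/3)) = 0.75 × (1 − e^(-1.266667)) = 0.75 × (1 − 0.281769) = 0.538673.

0.54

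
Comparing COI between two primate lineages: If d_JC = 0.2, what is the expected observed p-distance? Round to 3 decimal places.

p = (3/4)(1 − e^(−4d/3)) = 0.75 × (1 − e^(-0.266667)) = 0.75 × (1 − 0.765928) = 0.175554.

0.176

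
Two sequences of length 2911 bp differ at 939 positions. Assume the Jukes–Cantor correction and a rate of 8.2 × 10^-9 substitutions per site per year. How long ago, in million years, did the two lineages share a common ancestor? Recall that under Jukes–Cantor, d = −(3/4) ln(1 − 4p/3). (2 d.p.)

25.71

p = 939/2911 ≈ 0.32257.
d = −(3/4) ln(1 − 4p/3) = −0.75 ln(1 − 0.430093) = −0.75 ln(0.569907)
  = −0.75 × (-0.562282) = 0.421712 substitutions/site.
Under a molecular clock d = 2μt, so t = d/(2μ) = 0.421712 / (2 × 8.2 × 10^-9) = 25.71 million years.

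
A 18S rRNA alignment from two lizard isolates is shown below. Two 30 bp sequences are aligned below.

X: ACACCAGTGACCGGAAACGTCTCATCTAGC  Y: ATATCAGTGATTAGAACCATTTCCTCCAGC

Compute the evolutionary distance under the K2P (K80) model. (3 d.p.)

0.494

Of 30 sites, 8 differences are transitions and 2 are transversions, so P = 8/30 ≈ 0.266667 and Q = 2/30 ≈ 0.066667.
Under the Kimura two-parameter model, d = −½ ln(1 − 2P − Q) − ¼ ln(1 − 2Q).
1 − 2P − Q = 0.399999, giving −½ ln(0.399999) = 0.458147.
1 − 2Q = 0.866666, giving −¼ ln(0.866666) = 0.035775.
d = 0.458147 + 0.035775 = 0.493922.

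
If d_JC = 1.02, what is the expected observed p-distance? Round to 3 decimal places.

0.558

p = (3/4)(1 − e^(−4d/3)) = 0.75 × (1 − e^(-1.36)) = 0.75 × (1 − 0.256661) = 0.557504.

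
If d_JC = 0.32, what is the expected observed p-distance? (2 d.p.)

p = (3/4)(1 − e^(−4d/3)) = 0.75 × (1 − e^(-0.426667)) = 0.75 × (1 − 0.652681) = 0.260489.

0.26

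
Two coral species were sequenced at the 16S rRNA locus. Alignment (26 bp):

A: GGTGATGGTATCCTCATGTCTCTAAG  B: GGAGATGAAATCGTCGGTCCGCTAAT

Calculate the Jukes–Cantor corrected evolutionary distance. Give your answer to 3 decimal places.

0.539

The sequences differ at 10 of 26 sites (3, 8, 9, 13, 16, 17, 18, 19, 21, 26), so p = 10/26 ≈ 0.384615.
d = −(3/4) ln(1 − 4p/3) = −0.75 ln(1 − 0.51282) = −0.75 ln(0.48718)
  = −0.75 × (-0.719122) = 0.539342 substitutions/site.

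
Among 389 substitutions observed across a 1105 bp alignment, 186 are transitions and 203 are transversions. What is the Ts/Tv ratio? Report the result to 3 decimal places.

R = 186/203 = 0.916256… ≈ 0.916 (to 3 d.p.).

0.916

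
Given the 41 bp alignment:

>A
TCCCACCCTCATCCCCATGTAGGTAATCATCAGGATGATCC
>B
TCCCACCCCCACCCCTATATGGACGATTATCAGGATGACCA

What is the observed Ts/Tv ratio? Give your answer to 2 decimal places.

Transitions are A↔G and C↔T; transversions are all other mismatches.
Transitions: 10. Transversions: 1.
R = 10/1 = 10.00.

10.00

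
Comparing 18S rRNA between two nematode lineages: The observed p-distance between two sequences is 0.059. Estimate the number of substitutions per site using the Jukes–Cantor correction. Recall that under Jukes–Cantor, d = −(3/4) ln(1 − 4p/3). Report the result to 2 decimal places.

0.06

d = −(3/4) ln(1 − 4p/3) = −0.75 ln(1 − 0.078667) = −0.75 ln(0.921333)
  = −0.75 × (-0.081934) = 0.061451 substitutions/site.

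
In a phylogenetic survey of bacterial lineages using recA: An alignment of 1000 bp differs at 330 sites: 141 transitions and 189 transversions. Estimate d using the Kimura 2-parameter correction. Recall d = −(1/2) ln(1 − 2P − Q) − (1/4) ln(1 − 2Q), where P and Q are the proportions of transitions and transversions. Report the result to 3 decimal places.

0.437

P = 141/1000 = 0.141 and Q = 189/1000 = 0.189.
Under the Kimura two-parameter model, d = −½ ln(1 − 2P − Q) − ¼ ln(1 − 2Q).
1 − 2P − Q = 0.529, giving −½ ln(0.529) = 0.318383.
1 − 2Q = 0.622, giving −¼ ln(0.622) = 0.118704.
d = 0.318383 + 0.118704 = 0.437087.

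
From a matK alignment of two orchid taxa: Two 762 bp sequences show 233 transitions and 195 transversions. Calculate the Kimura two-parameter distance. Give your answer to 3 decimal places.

P = 233/762 ≈ 0.305774 and Q = 195/762 ≈ 0.255906.
Under the Kimura two-parameter model, d = −½ ln(1 − 2P − Q) − ¼ ln(1 − 2Q).
1 − 2P − Q = 0.132546, giving −½ ln(0.132546) = 1.010413.
1 − 2Q = 0.488188, giving −¼ ln(0.488188) = 0.179264.
d = 1.010413 + 0.179264 = 1.189677.

1.190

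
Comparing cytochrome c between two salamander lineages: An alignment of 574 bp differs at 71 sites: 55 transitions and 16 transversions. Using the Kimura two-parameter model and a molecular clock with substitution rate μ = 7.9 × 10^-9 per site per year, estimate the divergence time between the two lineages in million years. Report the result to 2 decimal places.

P = 55/574 ≈ 0.095819 and Q = 16/574 ≈ 0.027875.
Under the Kimura two-parameter model, d = −½ ln(1 − 2P − Q) − ¼ ln(1 − 2Q).
1 − 2P − Q = 0.780487, giving −½ ln(0.780487) = 0.123919.
1 − 2Q = 0.94425, giving −¼ ln(0.94425) = 0.014341.
d = 0.123919 + 0.014341 = 0.138260.
Under a molecular clock d = 2μt, so t = d/(2μ) = 0.138260 / (2 × 7.9 × 10^-9) = 8.75 million years.

8.75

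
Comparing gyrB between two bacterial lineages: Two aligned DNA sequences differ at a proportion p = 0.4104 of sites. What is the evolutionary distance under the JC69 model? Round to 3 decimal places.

d = −(3/4) ln(1 − 4p/3) = −0.75 ln(1 − 0.5472) = −0.75 ln(0.4528)
  = −0.75 × (-0.792305) = 0.594229 substitutions/site.

0.594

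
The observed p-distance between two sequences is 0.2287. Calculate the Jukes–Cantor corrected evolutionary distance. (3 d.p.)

0.273

d = −(3/4) ln(1 − 4p/3) = −0.75 ln(1 − 0.304933) = −0.75 ln(0.695067)
  = −0.75 × (-0.363747) = 0.272810 substitutions/site.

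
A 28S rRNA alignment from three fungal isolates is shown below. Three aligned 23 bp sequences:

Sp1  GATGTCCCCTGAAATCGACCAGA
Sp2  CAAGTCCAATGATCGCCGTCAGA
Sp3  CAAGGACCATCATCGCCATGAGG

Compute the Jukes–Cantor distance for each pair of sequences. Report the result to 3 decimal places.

Sp1–Sp2: 10/23 sites differ → p ≈ 0.434783, d = −0.75 ln(1 − 0.579711) = 0.650110 ≈ 0.650.
Sp1–Sp3: 13/23 sites differ → p ≈ 0.565217, d = −0.75 ln(1 − 0.753623) = 1.050669 ≈ 1.051.
Sp2–Sp3: 7/23 sites differ → p ≈ 0.304348, d = −0.75 ln(1 − 0.405797) = 0.390401 ≈ 0.390.

d(Sp1,Sp2) = 0.650, d(Sp1,Sp3) = 1.051, d(Sp2,Sp3) = 0.390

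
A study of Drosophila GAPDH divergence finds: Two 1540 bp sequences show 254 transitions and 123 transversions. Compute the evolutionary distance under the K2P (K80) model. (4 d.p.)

P = 254/1540 ≈ 0.164935 and Q = 123/1540 ≈ 0.07987.
Under the Kimura two-parameter model, d = −½ ln(1 − 2P − Q) − ¼ ln(1 − 2Q).
1 − 2P − Q = 0.59026, giving −½ ln(0.59026) = 0.263596.
1 − 2Q = 0.84026, giving −¼ ln(0.84026) = 0.043511.
d = 0.263596 + 0.043511 = 0.307107.

0.3071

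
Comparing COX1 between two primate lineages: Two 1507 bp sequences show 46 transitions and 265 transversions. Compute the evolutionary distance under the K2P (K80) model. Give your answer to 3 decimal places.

P = 46/1507 ≈ 0.030524 and Q = 265/1507 ≈ 0.175846.
Under the Kimura two-parameter model, d = −½ ln(1 − 2P − Q) − ¼ ln(1 − 2Q).
1 − 2P − Q = 0.763106, giving −½ ln(0.763106) = 0.135179.
1 − 2Q = 0.648308, giving −¼ ln(0.648308) = 0.108347.
d = 0.135179 + 0.108347 = 0.243526.

0.244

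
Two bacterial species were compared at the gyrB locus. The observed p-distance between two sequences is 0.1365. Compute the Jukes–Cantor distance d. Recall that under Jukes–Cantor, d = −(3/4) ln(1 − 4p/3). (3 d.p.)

0.151

d = −(3/4) ln(1 − 4p/3) = −0.75 ln(1 − 0.182) = −0.75 ln(0.818)
  = −0.75 × (-0.200893) = 0.150670 substitutions/site.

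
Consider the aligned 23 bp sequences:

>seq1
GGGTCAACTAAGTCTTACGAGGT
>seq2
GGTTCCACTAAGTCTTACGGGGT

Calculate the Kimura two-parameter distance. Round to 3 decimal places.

0.143

Of 23 sites, 1 differences are transitions and 2 are transversions, so P = 1/23 ≈ 0.043478 and Q = 2/23 ≈ 0.086957.
Under the Kimura two-parameter model, d = −½ ln(1 − 2P − Q) − ¼ ln(1 − 2Q).
1 − 2P − Q = 0.826087, giving −½ ln(0.826087) = 0.095528.
1 − 2Q = 0.826086, giving −¼ ln(0.826086) = 0.047764.
d = 0.095528 + 0.047764 = 0.143292.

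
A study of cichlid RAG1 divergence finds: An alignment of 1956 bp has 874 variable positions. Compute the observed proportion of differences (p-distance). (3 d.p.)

p = 874/1956 = 0.446830… ≈ 0.447 (to 3 d.p.).

0.447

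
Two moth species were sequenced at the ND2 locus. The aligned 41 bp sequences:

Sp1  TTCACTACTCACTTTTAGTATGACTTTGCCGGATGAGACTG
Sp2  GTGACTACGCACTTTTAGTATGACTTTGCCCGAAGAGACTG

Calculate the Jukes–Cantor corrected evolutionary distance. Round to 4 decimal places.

The sequences differ at 5 of 41 sites (1, 3, 9, 31, 34), so p = 5/41 ≈ 0.121951.
d = −(3/4) ln(1 − 4p/3) = −0.75 ln(1 − 0.162601) = −0.75 ln(0.837399)
  = −0.75 × (-0.177455) = 0.133091 substitutions/site.

0.1331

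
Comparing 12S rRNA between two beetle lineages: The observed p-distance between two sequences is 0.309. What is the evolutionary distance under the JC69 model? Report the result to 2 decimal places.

d = −(3/4) ln(1 − 4p/3) = −0.75 ln(1 − 0.412) = −0.75 ln(0.588)
  = −0.75 × (-0.531028) = 0.398271 substitutions/site.

0.40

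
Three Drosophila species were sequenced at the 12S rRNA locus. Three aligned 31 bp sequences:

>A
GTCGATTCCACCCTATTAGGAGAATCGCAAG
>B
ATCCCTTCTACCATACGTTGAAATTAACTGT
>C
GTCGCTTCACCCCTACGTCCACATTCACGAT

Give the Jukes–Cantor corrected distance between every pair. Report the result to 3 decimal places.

d(A,B) = 0.874, d(A,C) = 0.614, d(B,C) = 0.481

A–B: 16/31 sites differ → p ≈ 0.516129, d = −0.75 ln(1 − 0.688172) = 0.873978 ≈ 0.874.
A–C: 13/31 sites differ → p ≈ 0.419355, d = −0.75 ln(1 − 0.55914) = 0.614271 ≈ 0.614.
B–C: 11/31 sites differ → p ≈ 0.354839, d = −0.75 ln(1 − 0.473119) = 0.480585 ≈ 0.481.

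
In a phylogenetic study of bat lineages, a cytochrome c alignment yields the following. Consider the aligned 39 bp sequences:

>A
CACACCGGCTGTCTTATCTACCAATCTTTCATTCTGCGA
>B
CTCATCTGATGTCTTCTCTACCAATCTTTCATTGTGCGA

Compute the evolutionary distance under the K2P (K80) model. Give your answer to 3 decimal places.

Of 39 sites, 1 differences are transitions and 5 are transversions, so P = 1/39 ≈ 0.025641 and Q = 5/39 ≈ 0.128205.
Under the Kimura two-parameter model, d = −½ ln(1 − 2P − Q) − ¼ ln(1 − 2Q).
1 − 2P − Q = 0.820513, giving −½ ln(0.820513) = 0.098913.
1 − 2Q = 0.74359, giving −¼ ln(0.74359) = 0.074066.
d = 0.098913 + 0.074066 = 0.172979.

0.173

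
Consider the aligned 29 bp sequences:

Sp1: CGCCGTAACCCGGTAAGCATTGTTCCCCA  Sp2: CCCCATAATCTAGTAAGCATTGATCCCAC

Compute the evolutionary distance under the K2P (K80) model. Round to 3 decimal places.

Of 29 sites, 4 differences are transitions and 4 are transversions, so P = 4/29 ≈ 0.137931 and Q = 4/29 ≈ 0.137931.
Under the Kimura two-parameter model, d = −½ ln(1 − 2P − Q) − ¼ ln(1 − 2Q).
1 − 2P − Q = 0.586207, giving −½ ln(0.586207) = 0.267041.
1 − 2Q = 0.724138, giving −¼ ln(0.724138) = 0.080693.
d = 0.267041 + 0.080693 = 0.347734.

0.348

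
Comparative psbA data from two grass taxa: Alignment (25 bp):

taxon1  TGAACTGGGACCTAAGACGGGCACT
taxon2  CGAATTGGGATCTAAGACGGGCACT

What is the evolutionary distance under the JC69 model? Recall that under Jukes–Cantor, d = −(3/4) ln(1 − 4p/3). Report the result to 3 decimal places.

The sequences differ at 3 of 25 sites (1, 5, 11), so p = 3/25 = 0.12.
d = −(3/4) ln(1 − 4p/3) = −0.75 ln(1 − 0.16) = −0.75 ln(0.84)
  = −0.75 × (-0.174353) = 0.130765 substitutions/site.

0.131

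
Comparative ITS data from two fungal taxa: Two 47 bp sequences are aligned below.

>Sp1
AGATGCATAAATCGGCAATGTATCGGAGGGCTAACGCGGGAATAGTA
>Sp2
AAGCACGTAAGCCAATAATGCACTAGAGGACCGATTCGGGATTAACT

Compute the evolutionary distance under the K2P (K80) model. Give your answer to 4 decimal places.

1.2661

Of 47 sites, 20 differences are transitions and 3 are transversions, so P = 20/47 ≈ 0.425532 and Q = 3/47 ≈ 0.06383.
Under the Kimura two-parameter model, d = −½ ln(1 − 2P − Q) − ¼ ln(1 − 2Q).
1 − 2P − Q = 0.085106, giving −½ ln(0.085106) = 1.231929.
1 − 2Q = 0.87234, giving −¼ ln(0.87234) = 0.034144.
d = 1.231929 + 0.034144 = 1.266073.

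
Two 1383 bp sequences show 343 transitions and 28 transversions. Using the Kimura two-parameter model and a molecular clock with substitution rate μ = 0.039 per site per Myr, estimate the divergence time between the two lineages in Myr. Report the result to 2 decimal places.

P = 343/1383 ≈ 0.248012 and Q = 28/1383 ≈ 0.020246.
Under the Kimura two-parameter model, d = −½ ln(1 − 2P − Q) − ¼ ln(1 − 2Q).
1 − 2P − Q = 0.48373, giving −½ ln(0.48373) = 0.363114.
1 − 2Q = 0.959508, giving −¼ ln(0.959508) = 0.010334.
d = 0.363114 + 0.010334 = 0.373448.
Under a molecular clock d = 2μt, so t = d/(2μ) = 0.373448 / (2 × 0.039) = 4.79 Myr.

4.79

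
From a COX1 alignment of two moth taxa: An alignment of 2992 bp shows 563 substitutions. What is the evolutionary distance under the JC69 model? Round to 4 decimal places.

p = 563/2992 ≈ 0.188168.
d = −(3/4) ln(1 − 4p/3) = −0.75 ln(1 − 0.250891) = −0.75 ln(0.749109)
  = −0.75 × (-0.288871) = 0.216653 substitutions/site.

0.2167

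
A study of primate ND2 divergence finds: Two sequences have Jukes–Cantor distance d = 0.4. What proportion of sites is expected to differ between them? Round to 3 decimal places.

p = (3/4)(1 − e^(−4d/3)) = 0.75 × (1 − e^(-0.533333)) = 0.75 × (1 − 0.586646) = 0.310016.

0.310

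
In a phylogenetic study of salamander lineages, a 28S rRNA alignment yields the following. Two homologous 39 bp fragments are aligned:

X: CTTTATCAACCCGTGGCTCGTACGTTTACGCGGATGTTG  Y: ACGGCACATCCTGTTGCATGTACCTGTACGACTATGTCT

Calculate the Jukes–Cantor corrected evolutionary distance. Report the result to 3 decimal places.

0.717

The sequences differ at 18 of 39 sites, so p = 18/39 ≈ 0.461538.
d = −(3/4) ln(1 − 4p/3) = −0.75 ln(1 − 0.615384) = −0.75 ln(0.384616)
  = −0.75 × (-0.955510) = 0.716633 substitutions/site.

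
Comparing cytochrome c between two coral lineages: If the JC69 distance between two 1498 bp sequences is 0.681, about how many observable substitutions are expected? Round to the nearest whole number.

Invert JC69: p = (3/4)(1 − e^(−4d/3)) = 0.75 × (1 − e^(-0.908)) = 0.75 × (1 − 0.403330) = 0.447503.
Expected differing sites = pL ≈ 0.447503 × 1498 = 670.359494 ≈ 670.

670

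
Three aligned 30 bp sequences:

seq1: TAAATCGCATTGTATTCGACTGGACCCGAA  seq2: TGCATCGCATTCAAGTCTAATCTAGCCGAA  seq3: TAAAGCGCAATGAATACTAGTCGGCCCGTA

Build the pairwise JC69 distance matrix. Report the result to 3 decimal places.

seq1–seq2: 10/30 sites differ → p ≈ 0.333333, d = −0.75 ln(1 − 0.444444) = 0.440839 ≈ 0.441.
seq1–seq3: 9/30 sites differ → p = 0.3, d = −0.75 ln(1 − 0.4) = 0.383119 ≈ 0.383.
seq2–seq3: 12/30 sites differ → p = 0.4, d = −0.75 ln(1 − 0.533333) = 0.571605 ≈ 0.572.

d(seq1,seq2) = 0.441, d(seq1,seq3) = 0.383, d(seq2,seq3) = 0.572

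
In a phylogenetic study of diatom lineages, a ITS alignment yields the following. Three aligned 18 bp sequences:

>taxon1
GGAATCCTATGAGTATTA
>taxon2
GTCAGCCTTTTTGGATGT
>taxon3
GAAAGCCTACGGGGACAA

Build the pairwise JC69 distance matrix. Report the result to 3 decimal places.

taxon1–taxon2: 9/18 sites differ → p = 0.5, d = −0.75 ln(1 − 0.666667) = 0.823960 ≈ 0.824.
taxon1–taxon3: 7/18 sites differ → p ≈ 0.388889, d = −0.75 ln(1 − 0.518519) = 0.548166 ≈ 0.548.
taxon2–taxon3: 9/18 sites differ → p = 0.5, d = −0.75 ln(1 − 0.666667) = 0.823960 ≈ 0.824.

d(taxon1,taxon2) = 0.824, d(taxon1,taxon3) = 0.548, d(taxon2,taxon3) = 0.824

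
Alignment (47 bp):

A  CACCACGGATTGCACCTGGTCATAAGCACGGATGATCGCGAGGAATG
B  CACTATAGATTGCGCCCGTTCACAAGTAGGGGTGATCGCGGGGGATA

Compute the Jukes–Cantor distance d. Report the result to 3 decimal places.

0.345

The sequences differ at 13 of 47 sites, so p = 13/47 ≈ 0.276596.
d = −(3/4) ln(1 − 4p/3) = −0.75 ln(1 − 0.368795) = −0.75 ln(0.631205)
  = −0.75 × (-0.460125) = 0.345094 substitutions/site.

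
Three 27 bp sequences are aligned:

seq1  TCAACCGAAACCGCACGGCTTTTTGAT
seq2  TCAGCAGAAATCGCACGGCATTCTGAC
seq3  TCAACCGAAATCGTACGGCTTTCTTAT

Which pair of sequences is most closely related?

seq1 and seq3

seq1–seq2: 6/27 differ, p = 0.222, d = 0.264.
seq1–seq3: 4/27 differ, p = 0.148, d = 0.165.
seq2–seq3: 6/27 differ, p = 0.222, d = 0.264.
The smallest distance is between seq1 and seq3.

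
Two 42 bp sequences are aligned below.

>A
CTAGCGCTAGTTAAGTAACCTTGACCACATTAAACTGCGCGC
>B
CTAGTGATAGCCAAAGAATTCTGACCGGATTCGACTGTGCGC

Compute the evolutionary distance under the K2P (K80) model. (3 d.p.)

Of 42 sites, 10 differences are transitions and 4 are transversions, so P = 10/42 ≈ 0.238095 and Q = 4/42 ≈ 0.095238.
Under the Kimura two-parameter model, d = −½ ln(1 − 2P − Q) − ¼ ln(1 − 2Q).
1 − 2P − Q = 0.428572, giving −½ ln(0.428572) = 0.423648.
1 − 2Q = 0.809524, giving −¼ ln(0.809524) = 0.052827.
d = 0.423648 + 0.052827 = 0.476475.

0.476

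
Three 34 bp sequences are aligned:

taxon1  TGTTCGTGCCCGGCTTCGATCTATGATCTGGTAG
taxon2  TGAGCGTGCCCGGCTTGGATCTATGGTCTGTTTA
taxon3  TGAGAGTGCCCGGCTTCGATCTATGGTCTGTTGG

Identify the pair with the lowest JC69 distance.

taxon1–taxon2: 7/34 differ, p = 0.206, d = 0.241.
taxon1–taxon3: 6/34 differ, p = 0.176, d = 0.201.
taxon2–taxon3: 4/34 differ, p = 0.118, d = 0.128.
The smallest distance is between taxon2 and taxon3.

taxon2 and taxon3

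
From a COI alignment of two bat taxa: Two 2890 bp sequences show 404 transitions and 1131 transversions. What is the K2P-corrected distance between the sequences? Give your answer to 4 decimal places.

P = 404/2890 ≈ 0.139792 and Q = 1131/2890 ≈ 0.391349.
Under the Kimura two-parameter model, d = −½ ln(1 − 2P − Q) − ¼ ln(1 − 2Q).
1 − 2P − Q = 0.329067, giving −½ ln(0.329067) = 0.555747.
1 − 2Q = 0.217302, giving −¼ ln(0.217302) = 0.381617.
d = 0.555747 + 0.381617 = 0.937364.

0.9374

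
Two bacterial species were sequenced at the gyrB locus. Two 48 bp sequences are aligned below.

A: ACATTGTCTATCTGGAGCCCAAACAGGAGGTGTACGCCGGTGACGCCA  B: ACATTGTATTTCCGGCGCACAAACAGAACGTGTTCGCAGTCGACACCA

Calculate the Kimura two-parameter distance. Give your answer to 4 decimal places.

Of 48 sites, 4 differences are transitions and 8 are transversions, so P = 4/48 ≈ 0.083333 and Q = 8/48 ≈ 0.166667.
Under the Kimura two-parameter model, d = −½ ln(1 − 2P − Q) − ¼ ln(1 − 2Q).
1 − 2P − Q = 0.666667, giving −½ ln(0.666667) = 0.202732.
1 − 2Q = 0.666666, giving −¼ ln(0.666666) = 0.101367.
d = 0.202732 + 0.101367 = 0.304099.

0.3041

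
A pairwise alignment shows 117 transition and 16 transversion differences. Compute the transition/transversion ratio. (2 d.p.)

R = 117/16 = 7.3125 ≈ 7.31 (to 2 d.p.).

7.31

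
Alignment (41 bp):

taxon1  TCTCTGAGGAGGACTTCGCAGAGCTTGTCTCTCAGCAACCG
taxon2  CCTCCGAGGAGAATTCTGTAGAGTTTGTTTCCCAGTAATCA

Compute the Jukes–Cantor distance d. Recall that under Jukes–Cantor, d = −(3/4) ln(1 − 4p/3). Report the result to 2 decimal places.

0.41

The sequences differ at 13 of 41 sites, so p = 13/41 ≈ 0.317073.
d = −(3/4) ln(1 − 4p/3) = −0.75 ln(1 − 0.422764) = −0.75 ln(0.577236)
  = −0.75 × (-0.549504) = 0.412128 substitutions/site.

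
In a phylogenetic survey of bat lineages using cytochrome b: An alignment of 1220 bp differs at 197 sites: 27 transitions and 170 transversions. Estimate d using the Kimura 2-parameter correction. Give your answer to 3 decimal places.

0.183

P = 27/1220 ≈ 0.022131 and Q = 170/1220 ≈ 0.139344.
Under the Kimura two-parameter model, d = −½ ln(1 − 2P − Q) − ¼ ln(1 − 2Q).
1 − 2P − Q = 0.816394, giving −½ ln(0.816394) = 0.101429.
1 − 2Q = 0.721312, giving −¼ ln(0.721312) = 0.081671.
d = 0.101429 + 0.081671 = 0.183100.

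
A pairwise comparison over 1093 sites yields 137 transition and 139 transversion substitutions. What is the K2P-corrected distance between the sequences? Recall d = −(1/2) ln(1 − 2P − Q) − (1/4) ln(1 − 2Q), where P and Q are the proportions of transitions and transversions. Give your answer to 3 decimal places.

0.311

P = 137/1093 ≈ 0.125343 and Q = 139/1093 ≈ 0.127173.
Under the Kimura two-parameter model, d = −½ ln(1 − 2P − Q) − ¼ ln(1 − 2Q).
1 − 2P − Q = 0.622141, giving −½ ln(0.622141) = 0.237294.
1 − 2Q = 0.745654, giving −¼ ln(0.745654) = 0.073373.
d = 0.237294 + 0.073373 = 0.310667.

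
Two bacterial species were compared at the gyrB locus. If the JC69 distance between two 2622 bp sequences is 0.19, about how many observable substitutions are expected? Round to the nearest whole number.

440

Invert JC69: p = (3/4)(1 − e^(−4d/3)) = 0.75 × (1 − e^(-0.253333)) = 0.75 × (1 − 0.776209) = 0.167843.
Expected differing sites = pL ≈ 0.167843 × 2622 = 440.084346 ≈ 440.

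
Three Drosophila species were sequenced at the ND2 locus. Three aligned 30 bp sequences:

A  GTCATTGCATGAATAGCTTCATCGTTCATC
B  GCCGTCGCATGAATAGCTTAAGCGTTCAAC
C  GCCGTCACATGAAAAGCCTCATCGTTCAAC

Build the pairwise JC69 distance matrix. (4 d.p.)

A–B: 6/30 sites differ → p = 0.2, d = −0.75 ln(1 − 0.266667) = 0.232617 ≈ 0.2326.
A–C: 7/30 sites differ → p ≈ 0.233333, d = −0.75 ln(1 − 0.311111) = 0.279506 ≈ 0.2795.
B–C: 5/30 sites differ → p ≈ 0.166667, d = −0.75 ln(1 − 0.222223) = 0.188487 ≈ 0.1885.

d(A,B) = 0.2326, d(A,C) = 0.2795, d(B,C) = 0.1885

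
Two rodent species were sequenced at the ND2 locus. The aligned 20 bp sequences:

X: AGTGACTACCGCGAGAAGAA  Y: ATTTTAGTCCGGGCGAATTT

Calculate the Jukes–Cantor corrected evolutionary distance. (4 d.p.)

0.9913

The sequences differ at 11 of 20 sites, so p = 11/20 = 0.55.
d = −(3/4) ln(1 − 4p/3) = −0.75 ln(1 − 0.733333) = −0.75 ln(0.266667)
  = −0.75 × (-1.321755) = 0.991316 substitutions/site.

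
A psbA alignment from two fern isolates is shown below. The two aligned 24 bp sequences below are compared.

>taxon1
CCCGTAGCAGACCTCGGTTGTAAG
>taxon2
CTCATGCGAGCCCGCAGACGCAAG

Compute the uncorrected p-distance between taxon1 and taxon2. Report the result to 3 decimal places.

0.458

The sequences differ at 11 of 24 positions.
p = 11/24 = 0.458333… ≈ 0.458 (to 3 d.p.).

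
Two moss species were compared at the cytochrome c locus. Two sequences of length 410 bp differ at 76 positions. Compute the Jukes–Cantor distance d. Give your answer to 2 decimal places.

p = 76/410 ≈ 0.185366.
d = −(3/4) ln(1 − 4p/3) = −0.75 ln(1 − 0.247155) = −0.75 ln(0.752845)
  = −0.75 × (-0.283896) = 0.212922 substitutions/site.

0.21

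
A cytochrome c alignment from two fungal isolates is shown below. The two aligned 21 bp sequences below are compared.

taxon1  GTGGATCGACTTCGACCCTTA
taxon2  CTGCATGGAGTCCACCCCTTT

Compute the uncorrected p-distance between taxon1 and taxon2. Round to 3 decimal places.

The sequences differ at 8 of 21 positions (sites 1, 4, 7, 10, 12, 14, 15, 21).
p = 8/21 = 0.380952… ≈ 0.381 (to 3 d.p.).

0.381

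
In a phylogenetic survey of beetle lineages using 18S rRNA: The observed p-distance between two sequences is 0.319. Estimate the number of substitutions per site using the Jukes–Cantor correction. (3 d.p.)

d = −(3/4) ln(1 − 4p/3) = −0.75 ln(1 − 0.425333) = −0.75 ln(0.574667)
  = −0.75 × (-0.553965) = 0.415474 substitutions/site.

0.415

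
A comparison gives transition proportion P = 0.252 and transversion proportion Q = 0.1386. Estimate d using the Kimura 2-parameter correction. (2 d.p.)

Under the Kimura two-parameter model, d = −½ ln(1 − 2P − Q) − ¼ ln(1 − 2Q).
1 − 2P − Q = 0.3574, giving −½ ln(0.3574) = 0.514450.
1 − 2Q = 0.7228, giving −¼ ln(0.7228) = 0.081156.
d = 0.514450 + 0.081156 = 0.595606.

0.60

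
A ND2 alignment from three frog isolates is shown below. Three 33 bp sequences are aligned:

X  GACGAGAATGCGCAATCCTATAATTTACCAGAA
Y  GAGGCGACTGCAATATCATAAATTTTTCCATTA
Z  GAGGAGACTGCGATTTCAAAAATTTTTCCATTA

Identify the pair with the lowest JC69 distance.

X–Y: 12/33 differ, p = 0.364, d = 0.497.
X–Z: 12/33 differ, p = 0.364, d = 0.497.
Y–Z: 4/33 differ, p = 0.121, d = 0.132.
The smallest distance is between Y and Z.

Y and Z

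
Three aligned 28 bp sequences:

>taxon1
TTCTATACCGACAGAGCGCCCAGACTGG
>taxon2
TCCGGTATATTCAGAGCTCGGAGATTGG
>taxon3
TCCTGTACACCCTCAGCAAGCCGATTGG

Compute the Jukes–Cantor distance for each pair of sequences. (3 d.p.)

taxon1–taxon2: 11/28 sites differ → p ≈ 0.392857, d = −0.75 ln(1 − 0.523809) = 0.556452 ≈ 0.556.
taxon1–taxon3: 12/28 sites differ → p ≈ 0.428571, d = −0.75 ln(1 − 0.571428) = 0.635472 ≈ 0.635.
taxon2–taxon3: 10/28 sites differ → p ≈ 0.357143, d = −0.75 ln(1 − 0.476191) = 0.484971 ≈ 0.485.

d(taxon1,taxon2) = 0.556, d(taxon1,taxon3) = 0.635, d(taxon2,taxon3) = 0.485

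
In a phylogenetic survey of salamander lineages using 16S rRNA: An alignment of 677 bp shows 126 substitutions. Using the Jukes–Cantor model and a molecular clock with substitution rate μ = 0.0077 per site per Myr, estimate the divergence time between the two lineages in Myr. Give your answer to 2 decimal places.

13.89

p = 126/677 ≈ 0.186115.
d = −(3/4) ln(1 − 4p/3) = −0.75 ln(1 − 0.248153) = −0.75 ln(0.751847)
  = −0.75 × (-0.285222) = 0.213917 substitutions/site.
Under a molecular clock d = 2μt, so t = d/(2μ) = 0.213917 / (2 × 0.0077) = 13.89 Myr.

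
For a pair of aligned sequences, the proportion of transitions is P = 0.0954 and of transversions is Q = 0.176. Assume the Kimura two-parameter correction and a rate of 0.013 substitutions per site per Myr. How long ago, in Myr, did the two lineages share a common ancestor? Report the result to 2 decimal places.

Under the Kimura two-parameter model, d = −½ ln(1 − 2P − Q) − ¼ ln(1 − 2Q).
1 − 2P − Q = 0.6332, giving −½ ln(0.6332) = 0.228484.
1 − 2Q = 0.648, giving −¼ ln(0.648) = 0.108466.
d = 0.228484 + 0.108466 = 0.336950.
Under a molecular clock d = 2μt, so t = d/(2μ) = 0.336950 / (2 × 0.013) = 12.96 Myr.

12.96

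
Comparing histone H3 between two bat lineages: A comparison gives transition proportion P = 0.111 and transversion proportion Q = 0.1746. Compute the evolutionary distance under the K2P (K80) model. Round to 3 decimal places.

Under the Kimura two-parameter model, d = −½ ln(1 − 2P − Q) − ¼ ln(1 − 2Q).
1 − 2P − Q = 0.6034, giving −½ ln(0.6034) = 0.252587.
1 − 2Q = 0.6508, giving −¼ ln(0.6508) = 0.107388.
d = 0.252587 + 0.107388 = 0.359975.

0.360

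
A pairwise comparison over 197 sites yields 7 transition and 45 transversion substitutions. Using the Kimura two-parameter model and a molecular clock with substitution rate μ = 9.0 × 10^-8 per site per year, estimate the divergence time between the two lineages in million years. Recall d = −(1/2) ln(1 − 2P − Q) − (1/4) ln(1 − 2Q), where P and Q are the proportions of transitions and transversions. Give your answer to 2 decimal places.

1.84

P = 7/197 ≈ 0.035533 and Q = 45/197 ≈ 0.228426.
Under the Kimura two-parameter model, d = −½ ln(1 − 2P − Q) − ¼ ln(1 − 2Q).
1 − 2P − Q = 0.700508, giving −½ ln(0.700508) = 0.177975.
1 − 2Q = 0.543148, giving −¼ ln(0.543148) = 0.152593.
d = 0.177975 + 0.152593 = 0.330568.
Under a molecular clock d = 2μt, so t = d/(2μ) = 0.330568 / (2 × 9.0 × 10^-8) = 1.84 million years.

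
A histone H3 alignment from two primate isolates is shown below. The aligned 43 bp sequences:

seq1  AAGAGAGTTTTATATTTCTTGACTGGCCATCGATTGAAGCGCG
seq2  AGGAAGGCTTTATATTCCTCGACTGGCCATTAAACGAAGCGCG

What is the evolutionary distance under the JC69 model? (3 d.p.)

0.278

The sequences differ at 10 of 43 sites (2, 5, 6, 8, 17, 20, 31, 32, 34, 35), so p = 10/43 ≈ 0.232558.
d = −(3/4) ln(1 − 4p/3) = −0.75 ln(1 − 0.310077) = −0.75 ln(0.689923)
  = −0.75 × (-0.371175) = 0.278381 substitutions/site.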